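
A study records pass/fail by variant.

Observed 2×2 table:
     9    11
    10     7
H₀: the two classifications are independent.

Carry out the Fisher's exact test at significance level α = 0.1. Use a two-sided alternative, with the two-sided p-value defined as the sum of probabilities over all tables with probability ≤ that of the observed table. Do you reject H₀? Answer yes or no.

Margins: r₁=20, r₂=17, c₁=19, c₂=18, n=37
p_obs = C(20,9)·C(17,10)/C(37,19); sum pmf over tables with pmf ≤ p_obs
p-value (two-sided) = 0.51481
At α=0.1: p ≥ α → fail to reject H₀

reject H₀: no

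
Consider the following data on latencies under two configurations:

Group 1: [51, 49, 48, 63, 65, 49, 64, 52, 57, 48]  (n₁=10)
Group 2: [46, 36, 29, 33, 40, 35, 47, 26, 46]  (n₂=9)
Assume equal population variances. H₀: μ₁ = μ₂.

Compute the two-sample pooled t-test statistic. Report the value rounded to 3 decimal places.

test statistic = 5.052

x̄₁=54.600, s₁=7.011, n₁=10
x̄₂=37.556, s₂=7.699, n₂=9
s_p² = [9·7.011² + 8·7.699²]/17 = 53.9190
SE = √(s_p²·(1/10+1/9)) = 3.3739
t = (54.600−37.556)/3.3739 = 5.0519
df = 17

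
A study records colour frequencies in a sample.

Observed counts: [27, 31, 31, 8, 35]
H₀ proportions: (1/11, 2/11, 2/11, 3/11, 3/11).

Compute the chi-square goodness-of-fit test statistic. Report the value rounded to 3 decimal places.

n = 132; E_i = n·p_i = [12.00, 24.00, 24.00, 36.00, 36.00]
χ² = (27−12.00)²/12.00 + (31−24.00)²/24.00 + (31−24.00)²/24.00 + (8−36.00)²/36.00 + (35−36.00)²/36.00 = 44.6389
df = 4

test statistic = 44.639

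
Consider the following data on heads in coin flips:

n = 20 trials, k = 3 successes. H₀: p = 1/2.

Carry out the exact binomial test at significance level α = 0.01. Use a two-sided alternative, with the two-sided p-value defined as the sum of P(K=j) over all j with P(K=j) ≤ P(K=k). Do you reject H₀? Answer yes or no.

Exact binomial: n=20, k=3, p₀=1/2=0.5000
P(X=j) = C(n,j)·p₀^j·(1−p₀)^(n−j); p = Σ P(X=j) over j with P(X=j) ≤ P(X=3)
p-value (two-sided) = 0.00258
At α=0.01: p < α → reject H₀

reject H₀: yes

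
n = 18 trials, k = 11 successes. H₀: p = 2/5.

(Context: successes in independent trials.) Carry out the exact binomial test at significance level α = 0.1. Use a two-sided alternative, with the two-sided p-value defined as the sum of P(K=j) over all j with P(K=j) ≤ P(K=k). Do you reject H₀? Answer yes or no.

Exact binomial: n=18, k=11, p₀=2/5=0.4000
P(X=j) = C(n,j)·p₀^j·(1−p₀)^(n−j); p = Σ P(X=j) over j with P(X=j) ≤ P(X=11)
p-value (two-sided) = 0.09043
At α=0.1: p < α → reject H₀

reject H₀: yes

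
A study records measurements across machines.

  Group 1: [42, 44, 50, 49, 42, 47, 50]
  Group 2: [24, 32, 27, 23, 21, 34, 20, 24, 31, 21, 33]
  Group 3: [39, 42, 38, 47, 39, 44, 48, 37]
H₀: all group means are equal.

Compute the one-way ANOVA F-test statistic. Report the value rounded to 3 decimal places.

Group means [46.29, 26.36, 41.75], grand mean 36.462
SSB = Σnᵢ(x̄ᵢ−x̄)² = 2020.988; SSW = ΣΣ(x−x̄ᵢ)² = 477.474
MSB = 2020.988/2 = 1010.4938; MSW = 477.474/23 = 20.7597
F = MSB/MSW = 48.6756
df = (2, 23)

test statistic = 48.676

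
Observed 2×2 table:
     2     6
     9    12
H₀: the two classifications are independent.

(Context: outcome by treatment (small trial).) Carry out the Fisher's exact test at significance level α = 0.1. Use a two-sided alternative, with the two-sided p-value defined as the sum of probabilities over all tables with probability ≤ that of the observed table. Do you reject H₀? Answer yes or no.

reject H₀: no

Margins: r₁=8, r₂=21, c₁=11, c₂=18, n=29
p_obs = C(8,2)·C(21,9)/C(29,11); sum pmf over tables with pmf ≤ p_obs
p-value (two-sided) = 0.67063
At α=0.1: p ≥ α → fail to reject H₀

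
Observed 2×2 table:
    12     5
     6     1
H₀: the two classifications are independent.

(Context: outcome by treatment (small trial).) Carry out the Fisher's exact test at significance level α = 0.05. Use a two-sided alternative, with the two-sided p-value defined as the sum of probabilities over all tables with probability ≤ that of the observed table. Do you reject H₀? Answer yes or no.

reject H₀: no

Margins: r₁=17, r₂=7, c₁=18, c₂=6, n=24
p_obs = C(17,12)·C(7,6)/C(24,18); sum pmf over tables with pmf ≤ p_obs
p-value (two-sided) = 0.62867
At α=0.05: p ≥ α → fail to reject H₀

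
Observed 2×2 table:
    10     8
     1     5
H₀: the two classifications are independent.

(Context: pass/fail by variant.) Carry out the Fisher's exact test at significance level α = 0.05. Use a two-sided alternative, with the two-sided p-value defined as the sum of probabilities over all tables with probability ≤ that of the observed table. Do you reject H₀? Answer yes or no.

reject H₀: no

Margins: r₁=18, r₂=6, c₁=11, c₂=13, n=24
p_obs = C(18,10)·C(6,1)/C(24,11); sum pmf over tables with pmf ≤ p_obs
p-value (two-sided) = 0.16599
At α=0.05: p ≥ α → fail to reject H₀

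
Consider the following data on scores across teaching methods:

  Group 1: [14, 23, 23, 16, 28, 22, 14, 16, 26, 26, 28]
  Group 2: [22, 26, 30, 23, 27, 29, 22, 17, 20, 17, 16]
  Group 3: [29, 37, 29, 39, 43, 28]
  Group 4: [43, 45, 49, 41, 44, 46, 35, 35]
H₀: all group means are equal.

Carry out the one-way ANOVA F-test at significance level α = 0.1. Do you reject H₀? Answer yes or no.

reject H₀: yes

Group means [21.45, 22.64, 34.17, 42.25], grand mean 28.556
SSB = Σnᵢ(x̄ᵢ−x̄)² = 2629.283; SSW = ΣΣ(x−x̄ᵢ)² = 921.606
MSB = 2629.283/3 = 876.4276; MSW = 921.606/32 = 28.8002
F = MSB/MSW = 30.4313
df = (3, 32)
p-value (upper-tail) = 0.00000
At α=0.1: p < α → reject H₀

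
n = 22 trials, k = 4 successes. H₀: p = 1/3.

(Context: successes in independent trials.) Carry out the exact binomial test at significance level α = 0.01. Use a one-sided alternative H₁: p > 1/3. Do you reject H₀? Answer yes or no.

reject H₀: no

Exact binomial: n=22, k=4, p₀=1/3=0.3333
P(X≥4) from Σ C(n,i)·p₀^i·(1−p₀)^(n−i)
p-value (one-sided, H₁ greater) = 0.96495
At α=0.01: p ≥ α → fail to reject H₀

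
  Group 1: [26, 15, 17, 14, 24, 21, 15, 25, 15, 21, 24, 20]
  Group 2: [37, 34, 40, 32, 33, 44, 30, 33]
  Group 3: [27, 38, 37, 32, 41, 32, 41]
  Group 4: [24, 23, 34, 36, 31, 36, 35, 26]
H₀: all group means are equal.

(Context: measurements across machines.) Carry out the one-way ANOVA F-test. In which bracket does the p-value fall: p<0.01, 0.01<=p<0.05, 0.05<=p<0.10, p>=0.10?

Group means [19.75, 35.38, 35.43, 30.62], grand mean 28.943
SSB = Σnᵢ(x̄ᵢ−x̄)² = 1662.171; SSW = ΣΣ(x−x̄ᵢ)² = 743.714
MSB = 1662.171/3 = 554.0571; MSW = 743.714/31 = 23.9908
F = MSB/MSW = 23.0946
df = (3, 31)
p-value (upper-tail) = 0.00000
→ bracket: p<0.01

p-value bracket: p<0.01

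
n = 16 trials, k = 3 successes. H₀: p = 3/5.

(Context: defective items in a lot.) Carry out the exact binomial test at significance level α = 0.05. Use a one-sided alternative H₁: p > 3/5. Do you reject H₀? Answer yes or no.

reject H₀: no

Exact binomial: n=16, k=3, p₀=3/5=0.6000
P(X≥3) from Σ C(n,i)·p₀^i·(1−p₀)^(n−i)
p-value (one-sided, H₁ greater) = 0.99987
At α=0.05: p ≥ α → fail to reject H₀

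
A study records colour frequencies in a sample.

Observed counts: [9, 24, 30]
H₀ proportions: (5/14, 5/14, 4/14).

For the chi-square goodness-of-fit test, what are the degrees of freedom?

df = k − 1 = 3 − 1 = 2

degrees of freedom = 2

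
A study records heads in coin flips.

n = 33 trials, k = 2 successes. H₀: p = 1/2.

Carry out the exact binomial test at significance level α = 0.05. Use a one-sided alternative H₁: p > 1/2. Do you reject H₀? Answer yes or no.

reject H₀: no

Exact binomial: n=33, k=2, p₀=1/2=0.5000
P(X≥2) from Σ C(n,i)·p₀^i·(1−p₀)^(n−i)
p-value (one-sided, H₁ greater) = 1.00000
At α=0.05: p ≥ α → fail to reject H₀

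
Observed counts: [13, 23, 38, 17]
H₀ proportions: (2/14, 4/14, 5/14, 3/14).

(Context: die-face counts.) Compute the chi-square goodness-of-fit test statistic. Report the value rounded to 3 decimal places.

n = 91; E_i = n·p_i = [13.00, 26.00, 32.50, 19.50]
χ² = (13−13.00)²/13.00 + (23−26.00)²/26.00 + (38−32.50)²/32.50 + (17−19.50)²/19.50 = 1.5974
df = 3

test statistic = 1.597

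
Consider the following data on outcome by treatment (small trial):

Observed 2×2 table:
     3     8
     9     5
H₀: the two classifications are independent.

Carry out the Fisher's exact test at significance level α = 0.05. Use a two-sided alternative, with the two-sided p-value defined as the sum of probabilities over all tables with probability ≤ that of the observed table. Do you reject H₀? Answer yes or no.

reject H₀: no

Margins: r₁=11, r₂=14, c₁=12, c₂=13, n=25
p_obs = C(11,3)·C(14,9)/C(25,12); sum pmf over tables with pmf ≤ p_obs
p-value (two-sided) = 0.11070
At α=0.05: p ≥ α → fail to reject H₀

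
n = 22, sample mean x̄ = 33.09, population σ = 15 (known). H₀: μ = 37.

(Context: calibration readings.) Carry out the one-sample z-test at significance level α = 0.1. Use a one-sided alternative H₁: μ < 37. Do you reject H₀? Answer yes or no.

reject H₀: no

SE = σ/√n = 15/√22 = 3.1980
z = (x̄−μ₀)/SE = (33.09−37)/3.1980 = -1.2226
p-value (one-sided, H₁ less) = 0.11073
At α=0.1: p ≥ α → fail to reject H₀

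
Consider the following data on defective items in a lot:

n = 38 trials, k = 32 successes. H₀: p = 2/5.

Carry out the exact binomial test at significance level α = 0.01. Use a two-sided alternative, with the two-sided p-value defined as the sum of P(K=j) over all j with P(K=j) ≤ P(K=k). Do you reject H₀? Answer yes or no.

reject H₀: yes

Exact binomial: n=38, k=32, p₀=2/5=0.4000
P(X=j) = C(n,j)·p₀^j·(1−p₀)^(n−j); p = Σ P(X=j) over j with P(X=j) ≤ P(X=32)
p-value (two-sided) = 0.00000
At α=0.01: p < α → reject H₀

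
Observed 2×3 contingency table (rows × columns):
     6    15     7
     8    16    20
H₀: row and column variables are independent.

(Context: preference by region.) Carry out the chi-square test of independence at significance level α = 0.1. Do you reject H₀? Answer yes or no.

Row totals [28, 44], col totals [14, 31, 27], n=72
χ² = (6−5.44)²/5.44 + (15−12.06)²/12.06 + (7−10.50)²/10.50 + (8−8.56)²/8.56 + (16−18.94)²/18.94 + (20−16.50)²/16.50 = 3.1786
df = 2
p-value (upper-tail) = 0.20406
At α=0.1: p ≥ α → fail to reject H₀

reject H₀: no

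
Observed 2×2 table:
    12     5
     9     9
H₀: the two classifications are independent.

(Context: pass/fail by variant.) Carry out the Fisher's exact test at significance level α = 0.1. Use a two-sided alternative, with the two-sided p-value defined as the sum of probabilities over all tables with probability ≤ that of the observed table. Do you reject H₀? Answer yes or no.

Margins: r₁=17, r₂=18, c₁=21, c₂=14, n=35
p_obs = C(17,12)·C(18,9)/C(35,21); sum pmf over tables with pmf ≤ p_obs
p-value (two-sided) = 0.30527
At α=0.1: p ≥ α → fail to reject H₀

reject H₀: no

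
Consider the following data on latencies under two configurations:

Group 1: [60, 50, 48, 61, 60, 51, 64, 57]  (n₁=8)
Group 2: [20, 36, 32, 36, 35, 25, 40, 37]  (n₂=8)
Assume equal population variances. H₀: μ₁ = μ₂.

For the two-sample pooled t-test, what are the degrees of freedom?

degrees of freedom = 14

df = n₁ + n₂ − 2 = 8 + 8 − 2 = 14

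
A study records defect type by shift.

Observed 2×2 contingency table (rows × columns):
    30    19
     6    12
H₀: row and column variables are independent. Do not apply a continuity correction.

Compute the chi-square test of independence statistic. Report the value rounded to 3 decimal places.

test statistic = 4.119

Row totals [49, 18], col totals [36, 31], n=67
χ² = (30−26.33)²/26.33 + (19−22.67)²/22.67 + (6−9.67)²/9.67 + (12−8.33)²/8.33 = 4.1192
df = 1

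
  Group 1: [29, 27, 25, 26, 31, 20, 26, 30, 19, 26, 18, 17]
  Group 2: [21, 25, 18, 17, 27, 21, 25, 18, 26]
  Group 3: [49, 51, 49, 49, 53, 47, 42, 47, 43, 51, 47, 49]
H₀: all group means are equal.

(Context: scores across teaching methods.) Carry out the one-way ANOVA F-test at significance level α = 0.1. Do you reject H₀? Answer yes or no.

Group means [24.50, 22.00, 48.08], grand mean 32.394
SSB = Σnᵢ(x̄ᵢ−x̄)² = 4673.962; SSW = ΣΣ(x−x̄ᵢ)² = 483.917
MSB = 4673.962/2 = 2336.9811; MSW = 483.917/30 = 16.1306
F = MSB/MSW = 144.8791
df = (2, 30)
p-value (upper-tail) = 0.00000
At α=0.1: p < α → reject H₀

reject H₀: yes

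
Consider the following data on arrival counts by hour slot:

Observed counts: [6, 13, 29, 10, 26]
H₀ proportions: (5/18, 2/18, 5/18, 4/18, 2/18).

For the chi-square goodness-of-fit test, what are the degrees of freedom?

df = k − 1 = 5 − 1 = 4

degrees of freedom = 4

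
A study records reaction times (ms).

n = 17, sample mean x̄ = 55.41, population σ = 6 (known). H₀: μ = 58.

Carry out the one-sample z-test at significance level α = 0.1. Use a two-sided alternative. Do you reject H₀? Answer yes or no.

SE = σ/√n = 6/√17 = 1.4552
z = (x̄−μ₀)/SE = (55.41−58)/1.4552 = -1.7798
p-value (two-sided) = 0.07511
At α=0.1: p < α → reject H₀

reject H₀: yes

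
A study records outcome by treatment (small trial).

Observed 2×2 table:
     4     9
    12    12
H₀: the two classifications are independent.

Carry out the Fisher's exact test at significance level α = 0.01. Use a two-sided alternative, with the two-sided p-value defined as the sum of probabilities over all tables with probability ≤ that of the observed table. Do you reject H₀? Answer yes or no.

reject H₀: no

Margins: r₁=13, r₂=24, c₁=16, c₂=21, n=37
p_obs = C(13,4)·C(24,12)/C(37,16); sum pmf over tables with pmf ≤ p_obs
p-value (two-sided) = 0.31486
At α=0.01: p ≥ α → fail to reject H₀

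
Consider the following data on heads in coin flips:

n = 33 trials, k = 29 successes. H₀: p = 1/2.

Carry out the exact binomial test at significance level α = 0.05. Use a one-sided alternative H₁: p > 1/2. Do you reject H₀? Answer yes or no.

reject H₀: yes

Exact binomial: n=33, k=29, p₀=1/2=0.5000
P(X≥29) from Σ C(n,i)·p₀^i·(1−p₀)^(n−i)
p-value (one-sided, H₁ greater) = 0.00001
At α=0.05: p < α → reject H₀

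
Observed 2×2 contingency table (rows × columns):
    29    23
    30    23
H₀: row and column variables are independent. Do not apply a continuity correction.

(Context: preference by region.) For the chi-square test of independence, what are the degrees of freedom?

df = (r−1)(c−1) = (2−1)·(2−1) = 1

degrees of freedom = 1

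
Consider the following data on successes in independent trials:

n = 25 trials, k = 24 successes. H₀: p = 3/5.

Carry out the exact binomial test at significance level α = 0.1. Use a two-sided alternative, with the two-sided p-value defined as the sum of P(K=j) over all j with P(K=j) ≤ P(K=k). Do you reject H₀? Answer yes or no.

reject H₀: yes

Exact binomial: n=25, k=24, p₀=3/5=0.6000
P(X=j) = C(n,j)·p₀^j·(1−p₀)^(n−j); p = Σ P(X=j) over j with P(X=j) ≤ P(X=24)
p-value (two-sided) = 0.00010
At α=0.1: p < α → reject H₀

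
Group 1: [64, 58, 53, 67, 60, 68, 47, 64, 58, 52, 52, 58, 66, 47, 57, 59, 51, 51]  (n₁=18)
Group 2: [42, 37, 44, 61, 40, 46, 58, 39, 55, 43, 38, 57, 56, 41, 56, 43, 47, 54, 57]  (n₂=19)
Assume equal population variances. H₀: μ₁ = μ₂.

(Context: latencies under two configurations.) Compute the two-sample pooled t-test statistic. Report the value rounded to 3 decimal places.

x̄₁=57.333, s₁=6.651, n₁=18
x̄₂=48.105, s₂=8.048, n₂=19
s_p² = [17·6.651² + 18·8.048²]/35 = 54.7940
SE = √(s_p²·(1/18+1/19)) = 2.4347
t = (57.333−48.105)/2.4347 = 3.7902
df = 35

test statistic = 3.790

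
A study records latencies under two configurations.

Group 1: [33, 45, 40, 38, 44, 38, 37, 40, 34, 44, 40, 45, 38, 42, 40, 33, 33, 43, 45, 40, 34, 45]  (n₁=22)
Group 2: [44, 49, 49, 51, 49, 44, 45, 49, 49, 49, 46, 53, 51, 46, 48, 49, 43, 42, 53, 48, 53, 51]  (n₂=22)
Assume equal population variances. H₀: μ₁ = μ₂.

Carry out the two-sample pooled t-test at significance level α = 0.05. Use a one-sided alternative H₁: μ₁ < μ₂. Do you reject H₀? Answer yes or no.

reject H₀: yes

x̄₁=39.591, s₁=4.261, n₁=22
x̄₂=48.227, s₂=3.221, n₂=22
s_p² = [21·4.261² + 21·3.221²]/42 = 14.2662
SE = √(s_p²·(1/22+1/22)) = 1.1388
t = (39.591−48.227)/1.1388 = -7.5836
df = 42
p-value (one-sided, H₁ less) = 0.00000
At α=0.05: p < α → reject H₀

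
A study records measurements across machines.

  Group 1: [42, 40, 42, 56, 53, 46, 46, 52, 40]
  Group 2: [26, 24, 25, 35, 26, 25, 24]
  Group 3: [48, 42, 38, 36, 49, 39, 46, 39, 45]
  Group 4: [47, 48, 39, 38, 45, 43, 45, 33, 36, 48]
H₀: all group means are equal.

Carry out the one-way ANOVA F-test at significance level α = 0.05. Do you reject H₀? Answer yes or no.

Group means [46.33, 26.43, 42.44, 42.20], grand mean 40.171
SSB = Σnᵢ(x̄ᵢ−x̄)² = 1751.435; SSW = ΣΣ(x−x̄ᵢ)² = 813.537
MSB = 1751.435/3 = 583.8116; MSW = 813.537/31 = 26.2431
F = MSB/MSW = 22.2463
df = (3, 31)
p-value (upper-tail) = 0.00000
At α=0.05: p < α → reject H₀

reject H₀: yes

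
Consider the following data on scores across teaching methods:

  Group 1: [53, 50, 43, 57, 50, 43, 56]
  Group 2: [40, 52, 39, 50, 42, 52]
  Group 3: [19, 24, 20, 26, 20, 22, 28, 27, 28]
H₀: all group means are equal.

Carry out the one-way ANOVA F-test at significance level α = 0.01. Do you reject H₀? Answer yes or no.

reject H₀: yes

Group means [50.29, 45.83, 23.78], grand mean 38.227
SSB = Σnᵢ(x̄ᵢ−x̄)² = 3244.046; SSW = ΣΣ(x−x̄ᵢ)² = 485.817
MSB = 3244.046/2 = 1622.0231; MSW = 485.817/19 = 25.5693
F = MSB/MSW = 63.4363
df = (2, 19)
p-value (upper-tail) = 0.00000
At α=0.01: p < α → reject H₀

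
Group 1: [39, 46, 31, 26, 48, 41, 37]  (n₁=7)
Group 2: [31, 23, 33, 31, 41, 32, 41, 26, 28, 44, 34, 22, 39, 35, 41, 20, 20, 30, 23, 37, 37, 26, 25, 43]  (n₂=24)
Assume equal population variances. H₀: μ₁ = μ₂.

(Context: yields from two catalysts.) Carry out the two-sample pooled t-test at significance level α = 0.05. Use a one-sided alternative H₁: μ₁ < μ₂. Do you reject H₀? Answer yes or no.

x̄₁=38.286, s₁=7.825, n₁=7
x̄₂=31.750, s₂=7.554, n₂=24
s_p² = [6·7.825² + 23·7.554²]/29 = 57.9286
SE = √(s_p²·(1/7+1/24)) = 3.2694
t = (38.286−31.750)/3.2694 = 1.9990
df = 29
p-value (one-sided, H₁ less) = 0.97247
At α=0.05: p ≥ α → fail to reject H₀

reject H₀: no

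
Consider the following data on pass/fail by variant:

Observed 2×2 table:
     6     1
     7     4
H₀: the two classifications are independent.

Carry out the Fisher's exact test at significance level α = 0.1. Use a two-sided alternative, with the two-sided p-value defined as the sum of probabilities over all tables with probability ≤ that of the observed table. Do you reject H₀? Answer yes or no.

reject H₀: no

Margins: r₁=7, r₂=11, c₁=13, c₂=5, n=18
p_obs = C(7,6)·C(11,7)/C(18,13); sum pmf over tables with pmf ≤ p_obs
p-value (two-sided) = 0.59559
At α=0.1: p ≥ α → fail to reject H₀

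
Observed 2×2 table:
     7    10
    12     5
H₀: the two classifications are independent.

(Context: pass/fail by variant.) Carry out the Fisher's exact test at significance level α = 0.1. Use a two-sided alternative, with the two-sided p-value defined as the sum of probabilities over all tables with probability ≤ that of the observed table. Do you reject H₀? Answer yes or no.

reject H₀: no

Margins: r₁=17, r₂=17, c₁=19, c₂=15, n=34
p_obs = C(17,7)·C(17,12)/C(34,19); sum pmf over tables with pmf ≤ p_obs
p-value (two-sided) = 0.16632
At α=0.1: p ≥ α → fail to reject H₀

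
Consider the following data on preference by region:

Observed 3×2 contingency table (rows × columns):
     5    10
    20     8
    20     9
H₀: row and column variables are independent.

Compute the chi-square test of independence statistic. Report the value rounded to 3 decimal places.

test statistic = 6.914

Row totals [15, 28, 29], col totals [45, 27], n=72
χ² = (5−9.38)²/9.38 + (10−5.62)²/5.62 + (20−17.50)²/17.50 + (8−10.50)²/10.50 + (20−18.12)²/18.12 + (9−10.88)²/10.88 = 6.9141
df = 2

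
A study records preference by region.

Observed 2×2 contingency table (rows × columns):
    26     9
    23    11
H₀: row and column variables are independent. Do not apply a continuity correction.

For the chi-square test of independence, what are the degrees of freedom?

df = (r−1)(c−1) = (2−1)·(2−1) = 1

degrees of freedom = 1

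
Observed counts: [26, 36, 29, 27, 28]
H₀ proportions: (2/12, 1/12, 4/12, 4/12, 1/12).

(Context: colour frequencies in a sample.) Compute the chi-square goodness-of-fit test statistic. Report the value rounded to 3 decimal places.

n = 146; E_i = n·p_i = [24.33, 12.17, 48.67, 48.67, 12.17]
χ² = (26−24.33)²/24.33 + (36−12.17)²/12.17 + (29−48.67)²/48.67 + (27−48.67)²/48.67 + (28−12.17)²/12.17 = 85.0000
df = 4

test statistic = 85.000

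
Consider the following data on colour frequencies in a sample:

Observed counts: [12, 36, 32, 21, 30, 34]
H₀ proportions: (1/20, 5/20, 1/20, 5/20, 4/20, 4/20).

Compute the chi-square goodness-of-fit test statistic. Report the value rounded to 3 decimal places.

n = 165; E_i = n·p_i = [8.25, 41.25, 8.25, 41.25, 33.00, 33.00]
χ² = (12−8.25)²/8.25 + (36−41.25)²/41.25 + (32−8.25)²/8.25 + (21−41.25)²/41.25 + (30−33.00)²/33.00 + (34−33.00)²/33.00 = 80.9879
df = 5

test statistic = 80.988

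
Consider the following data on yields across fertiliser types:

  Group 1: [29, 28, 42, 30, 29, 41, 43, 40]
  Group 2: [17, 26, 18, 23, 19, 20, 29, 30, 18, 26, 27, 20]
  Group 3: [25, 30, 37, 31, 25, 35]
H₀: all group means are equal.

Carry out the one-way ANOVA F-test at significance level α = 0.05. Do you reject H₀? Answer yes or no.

Group means [35.25, 22.75, 30.50], grand mean 28.385
SSB = Σnᵢ(x̄ᵢ−x̄)² = 784.904; SSW = ΣΣ(x−x̄ᵢ)² = 681.250
MSB = 784.904/2 = 392.4519; MSW = 681.250/23 = 29.6196
F = MSB/MSW = 13.2498
df = (2, 23)
p-value (upper-tail) = 0.00015
At α=0.05: p < α → reject H₀

reject H₀: yes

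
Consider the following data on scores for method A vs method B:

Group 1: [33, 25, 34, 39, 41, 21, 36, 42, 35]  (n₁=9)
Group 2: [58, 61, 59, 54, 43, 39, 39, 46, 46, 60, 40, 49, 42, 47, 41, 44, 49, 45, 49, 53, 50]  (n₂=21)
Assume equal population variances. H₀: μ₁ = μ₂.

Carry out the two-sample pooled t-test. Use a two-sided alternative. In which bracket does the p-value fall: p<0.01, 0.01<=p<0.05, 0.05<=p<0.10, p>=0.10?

x̄₁=34.000, s₁=7.018, n₁=9
x̄₂=48.286, s₂=6.965, n₂=21
s_p² = [8·7.018² + 20·6.965²]/28 = 48.7245
SE = √(s_p²·(1/9+1/21)) = 2.7810
t = (34.000−48.286)/2.7810 = -5.1369
df = 28
p-value (two-sided) = 0.00002
→ bracket: p<0.01

p-value bracket: p<0.01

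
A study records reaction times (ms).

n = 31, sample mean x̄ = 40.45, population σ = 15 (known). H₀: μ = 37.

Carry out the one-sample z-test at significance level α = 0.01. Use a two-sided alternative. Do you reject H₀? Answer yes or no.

SE = σ/√n = 15/√31 = 2.6941
z = (x̄−μ₀)/SE = (40.45−37)/2.6941 = 1.2806
p-value (two-sided) = 0.20034
At α=0.01: p ≥ α → fail to reject H₀

reject H₀: no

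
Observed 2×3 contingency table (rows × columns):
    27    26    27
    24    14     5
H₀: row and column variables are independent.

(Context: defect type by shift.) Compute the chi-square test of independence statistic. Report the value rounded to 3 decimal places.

test statistic = 8.545

Row totals [80, 43], col totals [51, 40, 32], n=123
χ² = (27−33.17)²/33.17 + (26−26.02)²/26.02 + (27−20.81)²/20.81 + (24−17.83)²/17.83 + (14−13.98)²/13.98 + (5−11.19)²/11.19 = 8.5446
df = 2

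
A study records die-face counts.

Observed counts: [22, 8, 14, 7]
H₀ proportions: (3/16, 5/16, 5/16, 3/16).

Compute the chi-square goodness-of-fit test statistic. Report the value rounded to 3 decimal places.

n = 51; E_i = n·p_i = [9.56, 15.94, 15.94, 9.56]
χ² = (22−9.56)²/9.56 + (8−15.94)²/15.94 + (14−15.94)²/15.94 + (7−9.56)²/9.56 = 21.0523
df = 3

test statistic = 21.052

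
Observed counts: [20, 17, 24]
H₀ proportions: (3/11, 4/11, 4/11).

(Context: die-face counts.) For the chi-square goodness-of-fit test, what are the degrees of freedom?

df = k − 1 = 3 − 1 = 2

degrees of freedom = 2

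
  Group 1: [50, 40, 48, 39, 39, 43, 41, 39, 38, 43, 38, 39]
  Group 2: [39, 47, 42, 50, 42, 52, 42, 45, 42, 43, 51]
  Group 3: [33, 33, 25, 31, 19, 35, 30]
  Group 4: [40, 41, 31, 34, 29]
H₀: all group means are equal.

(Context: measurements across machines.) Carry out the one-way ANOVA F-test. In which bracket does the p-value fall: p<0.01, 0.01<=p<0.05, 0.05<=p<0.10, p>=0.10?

Group means [41.42, 45.00, 29.43, 35.00], grand mean 39.229
SSB = Σnᵢ(x̄ᵢ−x̄)² = 1185.540; SSW = ΣΣ(x−x̄ᵢ)² = 662.631
MSB = 1185.540/3 = 395.1802; MSW = 662.631/31 = 21.3752
F = MSB/MSW = 18.4878
df = (3, 31)
p-value (upper-tail) = 0.00000
→ bracket: p<0.01

p-value bracket: p<0.01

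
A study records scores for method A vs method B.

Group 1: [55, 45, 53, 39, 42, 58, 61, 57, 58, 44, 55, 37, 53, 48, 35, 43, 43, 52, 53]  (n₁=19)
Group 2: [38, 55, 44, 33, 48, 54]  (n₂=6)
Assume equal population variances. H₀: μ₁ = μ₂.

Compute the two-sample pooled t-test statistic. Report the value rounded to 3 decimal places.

test statistic = 0.974

x̄₁=49.000, s₁=7.824, n₁=19
x̄₂=45.333, s₂=8.756, n₂=6
s_p² = [18·7.824² + 5·8.756²]/23 = 64.5797
SE = √(s_p²·(1/19+1/6)) = 3.7633
t = (49.000−45.333)/3.7633 = 0.9743
df = 23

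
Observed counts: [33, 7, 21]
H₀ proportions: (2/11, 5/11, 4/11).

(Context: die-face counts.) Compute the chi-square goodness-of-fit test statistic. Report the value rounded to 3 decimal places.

test statistic = 58.837

n = 61; E_i = n·p_i = [11.09, 27.73, 22.18]
χ² = (33−11.09)²/11.09 + (7−27.73)²/27.73 + (21−22.18)²/22.18 = 58.8369
df = 2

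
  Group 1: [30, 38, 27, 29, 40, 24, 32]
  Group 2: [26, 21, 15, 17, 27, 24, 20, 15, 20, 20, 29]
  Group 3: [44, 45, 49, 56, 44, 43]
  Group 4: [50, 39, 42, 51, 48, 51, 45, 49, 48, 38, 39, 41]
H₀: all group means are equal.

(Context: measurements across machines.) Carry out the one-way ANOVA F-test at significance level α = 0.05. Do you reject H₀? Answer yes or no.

reject H₀: yes

Group means [31.43, 21.27, 46.83, 45.08], grand mean 35.444
SSB = Σnᵢ(x̄ᵢ−x̄)² = 4215.243; SSW = ΣΣ(x−x̄ᵢ)² = 823.646
MSB = 4215.243/3 = 1405.0809; MSW = 823.646/32 = 25.7389
F = MSB/MSW = 54.5897
df = (3, 32)
p-value (upper-tail) = 0.00000
At α=0.05: p < α → reject H₀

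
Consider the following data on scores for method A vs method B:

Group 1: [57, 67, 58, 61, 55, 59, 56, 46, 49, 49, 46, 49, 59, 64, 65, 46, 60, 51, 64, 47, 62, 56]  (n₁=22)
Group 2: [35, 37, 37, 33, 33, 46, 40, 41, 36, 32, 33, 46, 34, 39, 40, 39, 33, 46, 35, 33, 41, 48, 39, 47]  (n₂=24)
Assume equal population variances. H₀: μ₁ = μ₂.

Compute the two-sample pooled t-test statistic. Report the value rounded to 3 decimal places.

test statistic = 9.762

x̄₁=55.727, s₁=6.840, n₁=22
x̄₂=38.458, s₂=5.099, n₂=24
s_p² = [21·6.840² + 23·5.099²]/44 = 35.9164
SE = √(s_p²·(1/22+1/24)) = 1.7689
t = (55.727−38.458)/1.7689 = 9.7624
df = 44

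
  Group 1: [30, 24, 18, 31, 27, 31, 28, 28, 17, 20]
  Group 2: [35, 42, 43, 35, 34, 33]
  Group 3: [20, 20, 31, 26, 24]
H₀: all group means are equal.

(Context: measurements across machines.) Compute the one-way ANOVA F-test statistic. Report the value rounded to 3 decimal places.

test statistic = 12.862

Group means [25.40, 37.00, 24.20], grand mean 28.429
SSB = Σnᵢ(x̄ᵢ−x̄)² = 621.943; SSW = ΣΣ(x−x̄ᵢ)² = 435.200
MSB = 621.943/2 = 310.9714; MSW = 435.200/18 = 24.1778
F = MSB/MSW = 12.8619
df = (2, 18)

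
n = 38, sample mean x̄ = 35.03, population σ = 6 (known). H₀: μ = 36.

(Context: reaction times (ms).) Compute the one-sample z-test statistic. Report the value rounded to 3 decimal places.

SE = σ/√n = 6/√38 = 0.9733
z = (x̄−μ₀)/SE = (35.03−36)/0.9733 = -0.9966

test statistic = -0.997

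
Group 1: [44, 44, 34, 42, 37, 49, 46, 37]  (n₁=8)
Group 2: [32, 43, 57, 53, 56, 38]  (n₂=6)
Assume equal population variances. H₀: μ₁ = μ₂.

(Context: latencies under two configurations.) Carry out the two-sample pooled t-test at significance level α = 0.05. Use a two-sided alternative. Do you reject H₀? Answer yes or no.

reject H₀: no

x̄₁=41.625, s₁=5.153, n₁=8
x̄₂=46.500, s₂=10.368, n₂=6
s_p² = [7·5.153² + 5·10.368²]/12 = 60.2812
SE = √(s_p²·(1/8+1/6)) = 4.1931
t = (41.625−46.500)/4.1931 = -1.1626
df = 12
p-value (two-sided) = 0.26758
At α=0.05: p ≥ α → fail to reject H₀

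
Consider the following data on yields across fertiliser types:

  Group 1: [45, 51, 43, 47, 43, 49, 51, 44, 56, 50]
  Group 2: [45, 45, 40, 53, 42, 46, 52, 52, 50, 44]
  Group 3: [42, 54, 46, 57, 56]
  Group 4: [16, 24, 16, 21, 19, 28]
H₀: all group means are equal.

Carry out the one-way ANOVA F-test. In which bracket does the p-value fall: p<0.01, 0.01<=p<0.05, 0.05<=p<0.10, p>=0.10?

p-value bracket: p<0.01

Group means [47.90, 46.90, 51.00, 20.67], grand mean 42.806
SSB = Σnᵢ(x̄ᵢ−x̄)² = 3703.705; SSW = ΣΣ(x−x̄ᵢ)² = 637.133
MSB = 3703.705/3 = 1234.5685; MSW = 637.133/27 = 23.5975
F = MSB/MSW = 52.3177
df = (3, 27)
p-value (upper-tail) = 0.00000
→ bracket: p<0.01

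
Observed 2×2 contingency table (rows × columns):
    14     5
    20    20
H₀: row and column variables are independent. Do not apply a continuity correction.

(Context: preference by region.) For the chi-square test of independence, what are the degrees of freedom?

degrees of freedom = 1

df = (r−1)(c−1) = (2−1)·(2−1) = 1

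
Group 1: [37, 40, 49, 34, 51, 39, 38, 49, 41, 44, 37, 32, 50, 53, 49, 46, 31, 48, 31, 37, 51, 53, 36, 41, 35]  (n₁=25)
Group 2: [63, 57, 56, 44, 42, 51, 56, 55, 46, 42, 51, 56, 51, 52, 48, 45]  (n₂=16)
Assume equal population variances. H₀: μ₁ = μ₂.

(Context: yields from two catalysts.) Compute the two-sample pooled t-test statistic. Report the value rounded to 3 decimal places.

x̄₁=42.080, s₁=7.268, n₁=25
x̄₂=50.938, s₂=6.071, n₂=16
s_p² = [24·7.268² + 15·6.071²]/39 = 46.6866
SE = √(s_p²·(1/25+1/16)) = 2.1876
t = (42.080−50.938)/2.1876 = -4.0490
df = 39

test statistic = -4.049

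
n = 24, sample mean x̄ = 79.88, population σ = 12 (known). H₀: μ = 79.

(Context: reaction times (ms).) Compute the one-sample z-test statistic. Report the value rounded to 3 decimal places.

test statistic = 0.359

SE = σ/√n = 12/√24 = 2.4495
z = (x̄−μ₀)/SE = (79.88−79)/2.4495 = 0.3593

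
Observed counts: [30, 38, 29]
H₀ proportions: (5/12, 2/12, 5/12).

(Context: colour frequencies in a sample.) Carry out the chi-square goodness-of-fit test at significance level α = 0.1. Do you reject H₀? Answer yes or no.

n = 97; E_i = n·p_i = [40.42, 16.17, 40.42]
χ² = (30−40.42)²/40.42 + (38−16.17)²/16.17 + (29−40.42)²/40.42 = 35.3959
df = 2
p-value (upper-tail) = 0.00000
At α=0.1: p < α → reject H₀

reject H₀: yes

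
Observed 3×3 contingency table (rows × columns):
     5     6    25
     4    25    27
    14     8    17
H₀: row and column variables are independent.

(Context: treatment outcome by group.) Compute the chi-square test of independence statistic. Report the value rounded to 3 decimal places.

test statistic = 21.311

Row totals [36, 56, 39], col totals [23, 39, 69], n=131
χ² = (5−6.32)²/6.32 + (6−10.72)²/10.72 + (25−18.96)²/18.96 + (4−9.83)²/9.83 + (25−16.67)²/16.67 + (27−29.50)²/29.50 + (14−6.85)²/6.85 + (8−11.61)²/11.61 + (17−20.54)²/20.54 = 21.3114
df = 4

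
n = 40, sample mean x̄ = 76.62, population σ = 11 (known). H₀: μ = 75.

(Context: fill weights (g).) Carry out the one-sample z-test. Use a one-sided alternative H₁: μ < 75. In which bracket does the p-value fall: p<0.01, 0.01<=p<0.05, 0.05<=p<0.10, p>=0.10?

SE = σ/√n = 11/√40 = 1.7393
z = (x̄−μ₀)/SE = (76.62−75)/1.7393 = 0.9314
p-value (one-sided, H₁ less) = 0.82419
→ bracket: p>=0.10

p-value bracket: p>=0.10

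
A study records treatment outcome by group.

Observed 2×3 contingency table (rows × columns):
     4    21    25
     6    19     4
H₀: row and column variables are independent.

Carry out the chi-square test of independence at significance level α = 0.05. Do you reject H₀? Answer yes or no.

Row totals [50, 29], col totals [10, 40, 29], n=79
χ² = (4−6.33)²/6.33 + (21−25.32)²/25.32 + (25−18.35)²/18.35 + (6−3.67)²/3.67 + (19−14.68)²/14.68 + (4−10.65)²/10.65 = 10.8944
df = 2
p-value (upper-tail) = 0.00431
At α=0.05: p < α → reject H₀

reject H₀: yes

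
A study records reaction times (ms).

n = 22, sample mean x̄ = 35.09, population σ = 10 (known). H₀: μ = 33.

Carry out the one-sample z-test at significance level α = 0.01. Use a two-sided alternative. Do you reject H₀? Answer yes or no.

SE = σ/√n = 10/√22 = 2.1320
z = (x̄−μ₀)/SE = (35.09−33)/2.1320 = 0.9803
p-value (two-sided) = 0.32694
At α=0.01: p ≥ α → fail to reject H₀

reject H₀: no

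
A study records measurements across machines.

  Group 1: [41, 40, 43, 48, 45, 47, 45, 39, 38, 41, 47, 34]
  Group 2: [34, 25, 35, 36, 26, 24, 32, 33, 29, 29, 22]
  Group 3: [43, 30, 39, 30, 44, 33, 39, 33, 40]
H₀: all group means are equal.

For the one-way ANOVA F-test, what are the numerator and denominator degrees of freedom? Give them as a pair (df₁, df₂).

k = 3 groups, N = 32 total
df = (k−1, N−k) = (3−1, 32−3) = (2, 29)

degrees of freedom = [2, 29]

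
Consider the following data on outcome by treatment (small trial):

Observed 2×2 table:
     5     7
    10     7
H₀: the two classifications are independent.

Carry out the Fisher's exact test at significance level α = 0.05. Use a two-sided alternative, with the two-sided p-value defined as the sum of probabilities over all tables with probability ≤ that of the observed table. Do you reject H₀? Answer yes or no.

reject H₀: no

Margins: r₁=12, r₂=17, c₁=15, c₂=14, n=29
p_obs = C(12,5)·C(17,10)/C(29,15); sum pmf over tables with pmf ≤ p_obs
p-value (two-sided) = 0.46214
At α=0.05: p ≥ α → fail to reject H₀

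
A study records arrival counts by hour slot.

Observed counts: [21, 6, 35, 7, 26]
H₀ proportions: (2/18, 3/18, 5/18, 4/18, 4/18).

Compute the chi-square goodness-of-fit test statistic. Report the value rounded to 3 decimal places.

test statistic = 29.816

n = 95; E_i = n·p_i = [10.56, 15.83, 26.39, 21.11, 21.11]
χ² = (21−10.56)²/10.56 + (6−15.83)²/15.83 + (35−26.39)²/26.39 + (7−21.11)²/21.11 + (26−21.11)²/21.11 = 29.8158
df = 4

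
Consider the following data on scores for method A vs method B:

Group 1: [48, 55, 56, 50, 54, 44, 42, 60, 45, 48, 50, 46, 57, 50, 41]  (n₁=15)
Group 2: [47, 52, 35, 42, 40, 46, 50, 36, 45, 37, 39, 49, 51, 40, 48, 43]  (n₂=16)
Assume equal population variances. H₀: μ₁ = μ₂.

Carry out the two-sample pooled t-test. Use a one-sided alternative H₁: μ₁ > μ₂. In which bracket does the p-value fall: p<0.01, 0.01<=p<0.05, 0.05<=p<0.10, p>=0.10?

p-value bracket: p<0.01

x̄₁=49.733, s₁=5.700, n₁=15
x̄₂=43.750, s₂=5.532, n₂=16
s_p² = [14·5.700² + 15·5.532²]/29 = 31.5149
SE = √(s_p²·(1/15+1/16)) = 2.0176
t = (49.733−43.750)/2.0176 = 2.9656
df = 29
p-value (one-sided, H₁ greater) = 0.00300
→ bracket: p<0.01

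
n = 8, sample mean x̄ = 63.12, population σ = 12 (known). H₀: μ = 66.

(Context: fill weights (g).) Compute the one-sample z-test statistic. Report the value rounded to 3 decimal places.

test statistic = -0.679

SE = σ/√n = 12/√8 = 4.2426
z = (x̄−μ₀)/SE = (63.12−66)/4.2426 = -0.6788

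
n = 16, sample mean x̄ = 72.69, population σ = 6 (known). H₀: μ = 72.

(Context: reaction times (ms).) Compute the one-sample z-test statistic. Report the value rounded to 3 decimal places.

test statistic = 0.460

SE = σ/√n = 6/√16 = 1.5000
z = (x̄−μ₀)/SE = (72.69−72)/1.5000 = 0.4600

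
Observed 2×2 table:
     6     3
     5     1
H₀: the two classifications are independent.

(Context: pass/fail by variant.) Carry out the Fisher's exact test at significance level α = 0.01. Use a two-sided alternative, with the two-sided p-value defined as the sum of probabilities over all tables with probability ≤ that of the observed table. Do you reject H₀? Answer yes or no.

reject H₀: no

Margins: r₁=9, r₂=6, c₁=11, c₂=4, n=15
p_obs = C(9,6)·C(6,5)/C(15,11); sum pmf over tables with pmf ≤ p_obs
p-value (two-sided) = 0.60440
At α=0.01: p ≥ α → fail to reject H₀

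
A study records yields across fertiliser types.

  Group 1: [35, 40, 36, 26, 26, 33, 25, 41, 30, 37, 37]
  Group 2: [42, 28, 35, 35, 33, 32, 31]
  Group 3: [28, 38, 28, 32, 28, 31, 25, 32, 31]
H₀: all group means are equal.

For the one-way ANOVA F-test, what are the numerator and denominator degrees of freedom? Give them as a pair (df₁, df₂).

degrees of freedom = [2, 24]

k = 3 groups, N = 27 total
df = (k−1, N−k) = (3−1, 27−3) = (2, 24)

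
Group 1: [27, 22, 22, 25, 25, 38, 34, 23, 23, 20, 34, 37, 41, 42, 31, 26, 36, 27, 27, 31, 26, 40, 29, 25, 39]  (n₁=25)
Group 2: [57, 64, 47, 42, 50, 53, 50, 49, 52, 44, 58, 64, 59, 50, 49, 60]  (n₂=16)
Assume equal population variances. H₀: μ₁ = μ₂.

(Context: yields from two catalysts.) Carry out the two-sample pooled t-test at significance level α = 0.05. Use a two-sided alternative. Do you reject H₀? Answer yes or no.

reject H₀: yes

x̄₁=30.000, s₁=6.739, n₁=25
x̄₂=53.000, s₂=6.663, n₂=16
s_p² = [24·6.739² + 15·6.663²]/39 = 45.0256
SE = √(s_p²·(1/25+1/16)) = 2.1483
t = (30.000−53.000)/2.1483 = -10.7062
df = 39
p-value (two-sided) = 0.00000
At α=0.05: p < α → reject H₀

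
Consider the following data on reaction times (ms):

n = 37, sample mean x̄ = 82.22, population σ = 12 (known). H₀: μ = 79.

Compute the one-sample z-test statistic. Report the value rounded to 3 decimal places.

SE = σ/√n = 12/√37 = 1.9728
z = (x̄−μ₀)/SE = (82.22−79)/1.9728 = 1.6322

test statistic = 1.632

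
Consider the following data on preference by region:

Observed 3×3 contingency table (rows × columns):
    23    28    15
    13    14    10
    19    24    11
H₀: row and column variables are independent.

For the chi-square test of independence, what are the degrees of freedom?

degrees of freedom = 4

df = (r−1)(c−1) = (3−1)·(3−1) = 4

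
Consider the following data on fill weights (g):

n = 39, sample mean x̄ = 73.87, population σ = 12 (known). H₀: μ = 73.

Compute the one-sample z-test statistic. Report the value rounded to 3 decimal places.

SE = σ/√n = 12/√39 = 1.9215
z = (x̄−μ₀)/SE = (73.87−73)/1.9215 = 0.4528

test statistic = 0.453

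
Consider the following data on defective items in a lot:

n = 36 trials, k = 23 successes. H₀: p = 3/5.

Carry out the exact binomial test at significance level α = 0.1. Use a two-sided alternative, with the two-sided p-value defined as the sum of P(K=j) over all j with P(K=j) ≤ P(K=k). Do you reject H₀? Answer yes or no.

reject H₀: no

Exact binomial: n=36, k=23, p₀=3/5=0.6000
P(X=j) = C(n,j)·p₀^j·(1−p₀)^(n−j); p = Σ P(X=j) over j with P(X=j) ≤ P(X=23)
p-value (two-sided) = 0.73472
At α=0.1: p ≥ α → fail to reject H₀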